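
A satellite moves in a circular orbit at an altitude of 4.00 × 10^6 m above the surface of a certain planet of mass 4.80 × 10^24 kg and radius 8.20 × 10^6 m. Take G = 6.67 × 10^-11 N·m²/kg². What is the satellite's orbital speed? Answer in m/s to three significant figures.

Orbital radius r = R + h = 8.20 × 10^6 + 4.00 × 10^6 = 1.220 × 10^7 m.
Gravity supplies the centripetal force: G M m / r² = m v² / r, so v = √(GM/r).
v = √(6.67 × 10^-11 × 4.80 × 10^24 / 1.220 × 10^7) = √(2.624 × 10^7) = 5123 m/s.

5120 m/s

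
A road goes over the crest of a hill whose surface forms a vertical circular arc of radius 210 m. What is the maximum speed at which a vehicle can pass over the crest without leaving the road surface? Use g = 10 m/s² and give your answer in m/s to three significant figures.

At the crest the centre of the circle is below the vehicle, so the net downward (centripetal) force is mg − N = mv²/r.
The vehicle leaves the road when N → 0, giving v_max = √(g r) = √(10.0 × 210) = 45.83 m/s.

45.8 m/s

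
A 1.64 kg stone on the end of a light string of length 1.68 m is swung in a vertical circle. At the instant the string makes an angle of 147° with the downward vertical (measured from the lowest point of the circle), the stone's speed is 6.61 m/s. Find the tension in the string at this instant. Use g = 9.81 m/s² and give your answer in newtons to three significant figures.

Take the radial direction toward the centre of the circle as positive. The component of the weight along the string toward the centre is −mg cos φ (φ measured from the bottom), so Newton's second law along the string gives T − mg cos φ = m v²/r.
cos 147° = -0.8387, so T = m(v²/r + g cos φ) = 1.64 × ((6.61)²/1.68 + 9.81 × -0.8387) = 1.64 × (26.01 + (-8.227)) = 1.64 × 17.78 = 29.16 N.

29.2 N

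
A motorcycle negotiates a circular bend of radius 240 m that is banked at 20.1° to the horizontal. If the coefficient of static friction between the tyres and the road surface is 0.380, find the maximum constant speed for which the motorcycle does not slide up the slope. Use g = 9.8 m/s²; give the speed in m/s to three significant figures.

45.1 m/s

At the maximum speed, friction acts down the slope at its limiting value f = μN. Radially (horizontal, toward centre): N sinθ + μN cosθ = mv²/r. Vertically: N cosθ − μN sinθ = mg.
Dividing: v² = r g (sinθ + μcosθ)/(cosθ − μsinθ).
sinθ + μcosθ = 0.3437 + 0.380×0.9391 = 0.7005; cosθ − μsinθ = 0.9391 − 0.380×0.3437 = 0.8085.
v² = 240 × 9.8 × 0.7005/0.8085 = 2038 m²/s², so v = 45.14 m/s.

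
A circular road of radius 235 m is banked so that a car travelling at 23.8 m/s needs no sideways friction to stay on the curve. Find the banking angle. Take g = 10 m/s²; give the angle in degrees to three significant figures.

With no friction, the horizontal component of the normal force provides the centripetal force: N sinθ = mv²/r, while N cosθ = mg vertically.
Dividing: tanθ = v²/(r g) = (23.8)²/(235 × 10.0) = 566.4/2350 = 0.2410.
θ = arctan(0.2410) = 13.55°.

13.6°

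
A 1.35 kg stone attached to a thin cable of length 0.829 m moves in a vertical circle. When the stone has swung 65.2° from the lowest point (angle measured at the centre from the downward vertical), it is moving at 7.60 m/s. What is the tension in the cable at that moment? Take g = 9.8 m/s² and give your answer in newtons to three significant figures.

Take the radial direction toward the centre of the circle as positive. The component of the weight along the string toward the centre is −mg cos φ (φ measured from the bottom), so Newton's second law along the string gives T − mg cos φ = m v²/r.
cos 65.2° = 0.4195, so T = m(v²/r + g cos φ) = 1.35 × ((7.60)²/0.829 + 9.8 × 0.4195) = 1.35 × (69.67 + (4.111)) = 1.35 × 73.78 = 99.61 N.

99.6 N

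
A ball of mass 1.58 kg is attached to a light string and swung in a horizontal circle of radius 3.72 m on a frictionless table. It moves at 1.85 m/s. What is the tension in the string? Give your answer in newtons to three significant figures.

The tension is the only horizontal force, so it supplies the full centripetal force: T = m v²/r = 1.58 × (1.850)²/3.72 = 1.58 × 3.423/3.72 = 1.454 N.

1.45 N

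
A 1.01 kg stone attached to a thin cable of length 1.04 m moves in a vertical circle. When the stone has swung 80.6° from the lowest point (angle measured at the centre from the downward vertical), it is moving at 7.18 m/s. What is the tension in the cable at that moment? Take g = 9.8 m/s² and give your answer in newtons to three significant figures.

Take the radial direction toward the centre of the circle as positive. The component of the weight along the string toward the centre is −mg cos φ (φ measured from the bottom), so Newton's second law along the string gives T − mg cos φ = m v²/r.
cos 80.6° = 0.1633, so T = m(v²/r + g cos φ) = 1.01 × ((7.18)²/1.04 + 9.8 × 0.1633) = 1.01 × (49.57 + (1.601)) = 1.01 × 51.17 = 51.68 N.

51.7 N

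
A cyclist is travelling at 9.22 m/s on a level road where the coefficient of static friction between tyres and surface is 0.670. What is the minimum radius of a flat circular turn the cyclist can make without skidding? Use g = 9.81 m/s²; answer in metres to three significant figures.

At the limit, μ_s m g = m v²/r, so r_min = v²/(μ_s g) = (9.22)²/(0.670 × 9.81) = 85.01/6.573 = 12.93 m.

12.9 m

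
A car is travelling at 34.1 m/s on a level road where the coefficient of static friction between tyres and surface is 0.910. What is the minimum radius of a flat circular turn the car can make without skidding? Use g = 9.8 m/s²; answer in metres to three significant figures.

At the limit, μ_s m g = m v²/r, so r_min = v²/(μ_s g) = (34.1)²/(0.910 × 9.8) = 1163/8.918 = 130.4 m.

130 m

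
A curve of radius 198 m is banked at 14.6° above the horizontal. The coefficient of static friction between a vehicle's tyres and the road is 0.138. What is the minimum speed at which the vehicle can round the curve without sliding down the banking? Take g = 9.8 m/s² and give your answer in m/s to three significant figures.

At the minimum speed, friction acts up the slope at its limiting value f = μN. Radially (horizontal, toward centre): N sinθ − μN cosθ = mv²/r. Vertically: N cosθ + μN sinθ = mg.
Dividing: v² = r g (sinθ − μcosθ)/(cosθ + μsinθ).
sinθ − μcosθ = 0.2521 − 0.138×0.9677 = 0.1185; cosθ + μsinθ = 0.9677 + 0.138×0.2521 = 1.002.
v² = 198 × 9.8 × 0.1185/1.002 = 229.4 m²/s², so v = 15.15 m/s.

15.1 m/s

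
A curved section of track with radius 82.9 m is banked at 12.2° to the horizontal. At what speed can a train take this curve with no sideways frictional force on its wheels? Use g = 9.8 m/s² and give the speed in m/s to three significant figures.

On a frictionless banked curve, N sinθ = mv²/r and N cosθ = mg, so tanθ = v²/(rg).
v = √(r g tanθ) = √(82.9 × 9.8 × tan 12.2°) = √(82.9 × 9.8 × 0.2162) = √175.7 = 13.25 m/s.

13.3 m/s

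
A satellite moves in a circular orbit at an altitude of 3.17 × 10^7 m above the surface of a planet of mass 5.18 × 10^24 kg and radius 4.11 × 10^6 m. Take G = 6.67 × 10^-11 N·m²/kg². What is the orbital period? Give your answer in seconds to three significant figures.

r = R + h = 4.11 × 10^6 + 3.17 × 10^7 = 3.581 × 10^7 m. Gravity provides the centripetal force: G M m / r² = m v² / r ⇒ v = √(GM/r) = 3106 m/s.
T = 2πr/v = 2π × 3.581 × 10^7 / 3106 = 72440 s.

72400 s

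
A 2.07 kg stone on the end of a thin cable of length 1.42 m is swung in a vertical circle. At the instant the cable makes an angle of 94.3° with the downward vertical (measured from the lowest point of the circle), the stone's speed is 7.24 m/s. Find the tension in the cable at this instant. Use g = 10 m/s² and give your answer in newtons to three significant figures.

Take the radial direction toward the centre of the circle as positive. The component of the weight along the string toward the centre is −mg cos φ (φ measured from the bottom), so Newton's second law along the string gives T − mg cos φ = m v²/r.
cos 94.3° = -0.07498, so T = m(v²/r + g cos φ) = 2.07 × ((7.24)²/1.42 + 10.0 × -0.07498) = 2.07 × (36.91 + (-0.7498)) = 2.07 × 36.16 = 74.86 N.

74.9 N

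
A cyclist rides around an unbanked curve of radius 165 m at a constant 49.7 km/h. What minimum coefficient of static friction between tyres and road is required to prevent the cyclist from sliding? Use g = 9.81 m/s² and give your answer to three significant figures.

v = 49.7/3.6 = 13.81 m/s.
Friction provides the centripetal force: μ_s m g = m v²/r, so μ_s = v²/(g r) = (13.81)²/(9.81 × 165) = 190.6/1619 = 0.1177.

0.118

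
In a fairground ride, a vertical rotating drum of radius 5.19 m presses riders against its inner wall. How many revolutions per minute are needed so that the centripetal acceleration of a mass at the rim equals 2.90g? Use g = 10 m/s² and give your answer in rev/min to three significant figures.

22.6 rev/min

Require ω²r = 2.90g, so ω = √(2.90 × 10.0/5.19) = 2.364 rad/s.
In rev/min: ω × 60/(2π) = 2.364 × 60/(2π) = 22.57 rev/min.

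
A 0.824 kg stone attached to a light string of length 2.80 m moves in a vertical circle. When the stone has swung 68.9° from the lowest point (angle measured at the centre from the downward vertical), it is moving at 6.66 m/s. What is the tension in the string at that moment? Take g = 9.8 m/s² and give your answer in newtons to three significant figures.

16.0 N

Take the radial direction toward the centre of the circle as positive. The component of the weight along the string toward the centre is −mg cos φ (φ measured from the bottom), so Newton's second law along the string gives T − mg cos φ = m v²/r.
cos 68.9° = 0.3600, so T = m(v²/r + g cos φ) = 0.824 × ((6.66)²/2.80 + 9.8 × 0.3600) = 0.824 × (15.84 + (3.528)) = 0.824 × 19.37 = 15.96 N.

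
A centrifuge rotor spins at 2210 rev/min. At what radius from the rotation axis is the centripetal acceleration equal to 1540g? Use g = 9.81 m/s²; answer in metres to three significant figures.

0.282 m

ω = 2210 rev/min × 2π/60 = 231.4 rad/s.
a_c = ω²r = 1540g ⇒ r = 1540 × 9.81 / (231.4)² = 15110/53560 = 0.2821 m.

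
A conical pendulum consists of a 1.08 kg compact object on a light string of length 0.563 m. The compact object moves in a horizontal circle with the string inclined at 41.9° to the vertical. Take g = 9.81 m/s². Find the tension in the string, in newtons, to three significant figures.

14.2 N

Vertically the bob has no acceleration, so T cosθ = mg.
T = mg/cosθ = 1.08 × 9.81 / cos 41.9° = 10.59/0.7443 = 14.23 N.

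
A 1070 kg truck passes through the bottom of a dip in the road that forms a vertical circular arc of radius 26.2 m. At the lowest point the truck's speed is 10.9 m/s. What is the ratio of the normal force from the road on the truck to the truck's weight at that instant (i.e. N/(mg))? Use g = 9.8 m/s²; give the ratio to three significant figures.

1.46

At the bottom, N − mg = mv²/r, so N = m(v²/r + g) and N/(mg) = v²/(rg) + 1 = (10.9)²/(26.2 × 9.8) + 1 = 0.4627 + 1 = 1.463.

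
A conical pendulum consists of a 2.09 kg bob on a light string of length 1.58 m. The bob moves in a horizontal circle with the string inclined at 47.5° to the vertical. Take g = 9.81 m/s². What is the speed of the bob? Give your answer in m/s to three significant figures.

3.53 m/s

The radius of the circle is r = L sinθ = 1.58 × sin 47.5° = 1.165 m.
Horizontally T sinθ = mv²/r and vertically T cosθ = mg, so tanθ = v²/(rg).
v = √(r g tanθ) = √(1.165 × 9.81 × 1.091) = √12.47 = 3.531 m/s.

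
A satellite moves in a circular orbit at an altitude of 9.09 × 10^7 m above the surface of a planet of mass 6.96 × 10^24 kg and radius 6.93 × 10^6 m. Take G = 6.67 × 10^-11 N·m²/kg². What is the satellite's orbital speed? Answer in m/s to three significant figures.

2180 m/s

Orbital radius r = R + h = 6.93 × 10^6 + 9.09 × 10^7 = 9.783 × 10^7 m.
Gravity supplies the centripetal force: G M m / r² = m v² / r, so v = √(GM/r).
v = √(6.67 × 10^-11 × 6.96 × 10^24 / 9.783 × 10^7) = √(4.745 × 10^6) = 2178 m/s.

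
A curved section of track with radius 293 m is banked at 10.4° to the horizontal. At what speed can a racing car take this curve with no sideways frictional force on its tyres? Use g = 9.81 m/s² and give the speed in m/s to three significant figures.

On a frictionless banked curve, N sinθ = mv²/r and N cosθ = mg, so tanθ = v²/(rg).
v = √(r g tanθ) = √(293 × 9.81 × tan 10.4°) = √(293 × 9.81 × 0.1835) = √527.5 = 22.97 m/s.

23.0 m/s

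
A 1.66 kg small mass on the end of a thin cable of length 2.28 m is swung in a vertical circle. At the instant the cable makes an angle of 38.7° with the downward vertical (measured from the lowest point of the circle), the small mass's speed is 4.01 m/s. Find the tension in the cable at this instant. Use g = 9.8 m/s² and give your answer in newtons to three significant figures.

Take the radial direction toward the centre of the circle as positive. The component of the weight along the string toward the centre is −mg cos φ (φ measured from the bottom), so Newton's second law along the string gives T − mg cos φ = m v²/r.
cos 38.7° = 0.7804, so T = m(v²/r + g cos φ) = 1.66 × ((4.01)²/2.28 + 9.8 × 0.7804) = 1.66 × (7.053 + (7.648)) = 1.66 × 14.70 = 24.40 N.

24.4 N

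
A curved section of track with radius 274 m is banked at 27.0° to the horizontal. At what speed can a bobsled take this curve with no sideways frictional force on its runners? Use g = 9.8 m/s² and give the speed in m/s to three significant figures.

On a frictionless banked curve, N sinθ = mv²/r and N cosθ = mg, so tanθ = v²/(rg).
v = √(r g tanθ) = √(274 × 9.8 × tan 27.0°) = √(274 × 9.8 × 0.5095) = √1368 = 36.99 m/s.

37.0 m/s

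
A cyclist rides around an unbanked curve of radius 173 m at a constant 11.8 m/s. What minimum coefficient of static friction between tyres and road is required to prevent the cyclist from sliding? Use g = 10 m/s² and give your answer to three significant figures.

0.0805

Friction provides the centripetal force: μ_s m g = m v²/r, so μ_s = v²/(g r) = (11.80)²/(10.0 × 173) = 139.2/1730 = 0.08049.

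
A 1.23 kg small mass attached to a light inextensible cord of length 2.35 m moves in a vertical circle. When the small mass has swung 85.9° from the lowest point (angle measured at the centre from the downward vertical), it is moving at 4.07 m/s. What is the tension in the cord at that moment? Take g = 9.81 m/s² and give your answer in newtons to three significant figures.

Take the radial direction toward the centre of the circle as positive. The component of the weight along the string toward the centre is −mg cos φ (φ measured from the bottom), so Newton's second law along the string gives T − mg cos φ = m v²/r.
cos 85.9° = 0.07150, so T = m(v²/r + g cos φ) = 1.23 × ((4.07)²/2.35 + 9.81 × 0.07150) = 1.23 × (7.049 + (0.7014)) = 1.23 × 7.750 = 9.533 N.

9.53 N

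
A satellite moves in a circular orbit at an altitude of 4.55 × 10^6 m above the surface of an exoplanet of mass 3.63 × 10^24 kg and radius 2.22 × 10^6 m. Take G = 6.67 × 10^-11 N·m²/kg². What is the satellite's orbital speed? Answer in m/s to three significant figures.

Orbital radius r = R + h = 2.22 × 10^6 + 4.55 × 10^6 = 6.770 × 10^6 m.
Gravity supplies the centripetal force: G M m / r² = m v² / r, so v = √(GM/r).
v = √(6.67 × 10^-11 × 3.63 × 10^24 / 6.770 × 10^6) = √(3.576 × 10^7) = 5980 m/s.

5980 m/s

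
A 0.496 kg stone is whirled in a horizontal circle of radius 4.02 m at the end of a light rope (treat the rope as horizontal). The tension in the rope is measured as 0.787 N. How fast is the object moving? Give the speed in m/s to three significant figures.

2.53 m/s

T = m v²/r ⇒ v = √(T r / m) = √(0.787 × 4.02 / 0.496) = √6.379 = 2.526 m/s.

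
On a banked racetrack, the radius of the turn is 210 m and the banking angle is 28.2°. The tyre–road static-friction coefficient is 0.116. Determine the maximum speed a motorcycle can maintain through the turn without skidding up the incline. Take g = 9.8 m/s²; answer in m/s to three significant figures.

37.8 m/s

At the maximum speed, friction acts down the slope at its limiting value f = μN. Radially (horizontal, toward centre): N sinθ + μN cosθ = mv²/r. Vertically: N cosθ − μN sinθ = mg.
Dividing: v² = r g (sinθ + μcosθ)/(cosθ − μsinθ).
sinθ + μcosθ = 0.4726 + 0.116×0.8813 = 0.5748; cosθ − μsinθ = 0.8813 − 0.116×0.4726 = 0.8265.
v² = 210 × 9.8 × 0.5748/0.8265 = 1431 m²/s², so v = 37.83 m/s.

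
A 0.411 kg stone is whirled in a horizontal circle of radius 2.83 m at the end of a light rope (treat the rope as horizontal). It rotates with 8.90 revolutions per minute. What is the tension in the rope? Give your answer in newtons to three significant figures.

1.01 N

ω = 8.90 rev/min × 2π/60 = 0.9320 rad/s, so v = ωr = 0.9320 × 2.83 = 2.638 m/s.
The tension is the only horizontal force, so it supplies the full centripetal force: T = m v²/r = 0.411 × (2.638)²/2.83 = 0.411 × 6.957/2.83 = 1.010 N.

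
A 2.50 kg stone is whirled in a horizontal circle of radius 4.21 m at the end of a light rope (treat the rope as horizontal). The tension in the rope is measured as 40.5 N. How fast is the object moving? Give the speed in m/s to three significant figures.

8.26 m/s

T = m v²/r ⇒ v = √(T r / m) = √(40.5 × 4.21 / 2.50) = √68.20 = 8.258 m/s.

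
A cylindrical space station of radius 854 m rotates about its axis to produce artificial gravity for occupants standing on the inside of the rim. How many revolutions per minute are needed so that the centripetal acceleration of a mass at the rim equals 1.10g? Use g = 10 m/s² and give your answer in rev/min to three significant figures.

1.08 rev/min

Require ω²r = 1.10g, so ω = √(1.10 × 10.0/854) = 0.1135 rad/s.
In rev/min: ω × 60/(2π) = 0.1135 × 60/(2π) = 1.084 rev/min.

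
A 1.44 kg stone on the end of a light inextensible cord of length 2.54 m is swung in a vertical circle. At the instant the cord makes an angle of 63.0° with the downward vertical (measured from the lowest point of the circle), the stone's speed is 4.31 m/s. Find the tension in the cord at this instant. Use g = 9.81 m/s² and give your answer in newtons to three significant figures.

16.9 N

Take the radial direction toward the centre of the circle as positive. The component of the weight along the string toward the centre is −mg cos φ (φ measured from the bottom), so Newton's second law along the string gives T − mg cos φ = m v²/r.
cos 63.0° = 0.4540, so T = m(v²/r + g cos φ) = 1.44 × ((4.31)²/2.54 + 9.81 × 0.4540) = 1.44 × (7.313 + (4.454)) = 1.44 × 11.77 = 16.94 N.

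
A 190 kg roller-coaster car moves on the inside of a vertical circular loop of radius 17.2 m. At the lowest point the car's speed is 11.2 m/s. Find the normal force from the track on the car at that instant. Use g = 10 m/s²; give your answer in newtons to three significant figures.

3290 N

At the lowest point, N points up (toward the centre) and the weight mg points down (away from the centre), so the net inward force is N − mg = mv²/r.
N = m(v²/r + g) = 190 × ((11.2)²/17.2 + 10.0) = 190 × (7.293 + 10.0) = 190 × 17.29 = 3286 N.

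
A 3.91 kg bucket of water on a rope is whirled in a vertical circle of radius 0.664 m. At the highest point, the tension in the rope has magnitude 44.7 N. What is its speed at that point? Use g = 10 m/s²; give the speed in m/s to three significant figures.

At the top, T + mg = mv²/r, so v = √(r(T/m + g)) = √(0.664 × (44.7/3.91 + 10.0)) = √(0.664 × 21.43) = √14.23 = 3.772 m/s.

3.77 m/s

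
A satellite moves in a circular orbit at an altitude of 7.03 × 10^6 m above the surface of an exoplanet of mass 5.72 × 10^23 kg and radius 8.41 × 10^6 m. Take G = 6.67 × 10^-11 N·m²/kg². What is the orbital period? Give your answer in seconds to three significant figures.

61700 s

r = R + h = 8.41 × 10^6 + 7.03 × 10^6 = 1.544 × 10^7 m. Gravity provides the centripetal force: G M m / r² = m v² / r ⇒ v = √(GM/r) = 1572 m/s.
T = 2πr/v = 2π × 1.544 × 10^7 / 1572 = 61710 s.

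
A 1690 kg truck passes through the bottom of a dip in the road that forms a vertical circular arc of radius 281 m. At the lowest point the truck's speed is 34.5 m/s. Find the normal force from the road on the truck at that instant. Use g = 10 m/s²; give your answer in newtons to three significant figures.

24100 N

At the lowest point, N points up (toward the centre) and the weight mg points down (away from the centre), so the net inward force is N − mg = mv²/r.
N = m(v²/r + g) = 1690 × ((34.5)²/281 + 10.0) = 1690 × (4.236 + 10.0) = 1690 × 14.24 = 24060 N.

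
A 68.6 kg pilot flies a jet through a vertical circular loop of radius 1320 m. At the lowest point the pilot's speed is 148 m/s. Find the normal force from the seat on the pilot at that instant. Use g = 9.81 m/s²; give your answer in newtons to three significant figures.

At the lowest point, N points up (toward the centre) and the weight mg points down (away from the centre), so the net inward force is N − mg = mv²/r.
N = m(v²/r + g) = 68.6 × ((148)²/1320 + 9.81) = 68.6 × (16.59 + 9.81) = 68.6 × 26.40 = 1811 N.

1810 N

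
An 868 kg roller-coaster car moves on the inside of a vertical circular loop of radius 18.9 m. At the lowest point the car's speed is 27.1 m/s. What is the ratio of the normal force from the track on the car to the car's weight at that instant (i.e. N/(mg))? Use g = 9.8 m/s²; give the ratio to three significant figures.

At the bottom, N − mg = mv²/r, so N = m(v²/r + g) and N/(mg) = v²/(rg) + 1 = (27.1)²/(18.9 × 9.8) + 1 = 3.965 + 1 = 4.965.

4.97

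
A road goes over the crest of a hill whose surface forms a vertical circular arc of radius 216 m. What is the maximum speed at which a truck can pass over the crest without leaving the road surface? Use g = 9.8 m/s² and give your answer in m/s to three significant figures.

At the crest the centre of the circle is below the truck, so the net downward (centripetal) force is mg − N = mv²/r.
The truck leaves the road when N → 0, giving v_max = √(g r) = √(9.8 × 216) = 46.01 m/s.

46.0 m/s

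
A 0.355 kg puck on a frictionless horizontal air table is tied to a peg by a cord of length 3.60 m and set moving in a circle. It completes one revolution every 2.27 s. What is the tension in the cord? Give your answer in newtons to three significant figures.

9.79 N

v = 2πr/T = 2π × 3.60/2.27 = 9.965 m/s.
The tension is the only horizontal force, so it supplies the full centripetal force: T = m v²/r = 0.355 × (9.965)²/3.60 = 0.355 × 99.29/3.60 = 9.791 N.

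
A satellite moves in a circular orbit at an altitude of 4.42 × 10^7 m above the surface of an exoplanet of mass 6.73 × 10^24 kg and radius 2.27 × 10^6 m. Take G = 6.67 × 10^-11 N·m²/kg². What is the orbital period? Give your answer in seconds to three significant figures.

r = R + h = 2.27 × 10^6 + 4.42 × 10^7 = 4.647 × 10^7 m. Gravity provides the centripetal force: G M m / r² = m v² / r ⇒ v = √(GM/r) = 3108 m/s.
T = 2πr/v = 2π × 4.647 × 10^7 / 3108 = 93940 s.

93900 s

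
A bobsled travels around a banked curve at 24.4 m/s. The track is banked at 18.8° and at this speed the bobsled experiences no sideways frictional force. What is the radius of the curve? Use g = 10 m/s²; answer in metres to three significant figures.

175 m

Frictionless banking: tanθ = v²/(rg), so r = v²/(g tanθ).
r = (24.4)²/(10.0 × tan 18.8°) = 595.4/(10.0 × 0.3404) = 595.4/3.404 = 174.9 m.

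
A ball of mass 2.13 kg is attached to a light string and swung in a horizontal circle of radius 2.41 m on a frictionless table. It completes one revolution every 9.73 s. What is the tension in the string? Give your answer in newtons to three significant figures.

v = 2πr/T = 2π × 2.41/9.73 = 1.556 m/s.
The tension is the only horizontal force, so it supplies the full centripetal force: T = m v²/r = 2.13 × (1.556)²/2.41 = 2.13 × 2.422/2.41 = 2.141 N.

2.14 N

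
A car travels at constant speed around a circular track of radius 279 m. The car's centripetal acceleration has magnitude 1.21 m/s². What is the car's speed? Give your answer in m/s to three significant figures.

18.4 m/s

a_c = v²/r ⇒ v = √(a_c · r) = √(1.21 × 279) = √337.6 = 18.37 m/s.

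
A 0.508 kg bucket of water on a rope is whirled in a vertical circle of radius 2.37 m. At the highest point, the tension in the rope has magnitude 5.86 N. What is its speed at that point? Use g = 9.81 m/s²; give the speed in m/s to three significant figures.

At the top, T + mg = mv²/r, so v = √(r(T/m + g)) = √(2.37 × (5.86/0.508 + 9.81)) = √(2.37 × 21.35) = √50.59 = 7.113 m/s.

7.11 m/s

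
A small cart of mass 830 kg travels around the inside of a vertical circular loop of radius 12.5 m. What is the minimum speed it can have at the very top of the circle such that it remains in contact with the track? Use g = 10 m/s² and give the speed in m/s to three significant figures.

11.2 m/s

At the highest point the centre is directly below, so both the weight and N act inward: N + mg = mv²/r.
At minimum speed N → 0, so mg = mv_min²/r ⇒ v_min = √(g r) = √(10.0 × 12.5) = 11.18 m/s.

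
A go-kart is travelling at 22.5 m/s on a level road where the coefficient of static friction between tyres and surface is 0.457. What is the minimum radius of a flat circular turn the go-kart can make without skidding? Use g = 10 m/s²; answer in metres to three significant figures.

111 m

At the limit, μ_s m g = m v²/r, so r_min = v²/(μ_s g) = (22.5)²/(0.457 × 10.0) = 506.2/4.570 = 110.8 m.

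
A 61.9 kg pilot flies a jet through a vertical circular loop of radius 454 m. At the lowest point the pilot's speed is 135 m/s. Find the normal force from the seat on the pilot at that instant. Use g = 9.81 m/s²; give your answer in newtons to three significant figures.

3090 N

At the lowest point, N points up (toward the centre) and the weight mg points down (away from the centre), so the net inward force is N − mg = mv²/r.
N = m(v²/r + g) = 61.9 × ((135)²/454 + 9.81) = 61.9 × (40.14 + 9.81) = 61.9 × 49.95 = 3092 N.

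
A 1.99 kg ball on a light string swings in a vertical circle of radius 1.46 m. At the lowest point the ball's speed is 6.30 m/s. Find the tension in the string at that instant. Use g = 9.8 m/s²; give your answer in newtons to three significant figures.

73.6 N

At the lowest point, T points up (toward the centre) and the weight mg points down (away from the centre), so the net inward force is T − mg = mv²/r.
T = m(v²/r + g) = 1.99 × ((6.30)²/1.46 + 9.8) = 1.99 × (27.18 + 9.8) = 1.99 × 36.98 = 73.60 N.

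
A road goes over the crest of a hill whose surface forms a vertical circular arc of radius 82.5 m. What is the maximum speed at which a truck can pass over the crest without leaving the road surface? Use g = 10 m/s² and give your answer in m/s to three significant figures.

At the crest the centre of the circle is below the truck, so the net downward (centripetal) force is mg − N = mv²/r.
The truck leaves the road when N → 0, giving v_max = √(g r) = √(10.0 × 82.5) = 28.72 m/s.

28.7 m/s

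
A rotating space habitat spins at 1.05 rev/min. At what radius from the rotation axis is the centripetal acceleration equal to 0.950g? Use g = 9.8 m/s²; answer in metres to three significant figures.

ω = 1.05 rev/min × 2π/60 = 0.1100 rad/s.
a_c = ω²r = 0.950g ⇒ r = 0.950 × 9.8 / (0.1100)² = 9.310/0.01209 = 770.0 m.

770 m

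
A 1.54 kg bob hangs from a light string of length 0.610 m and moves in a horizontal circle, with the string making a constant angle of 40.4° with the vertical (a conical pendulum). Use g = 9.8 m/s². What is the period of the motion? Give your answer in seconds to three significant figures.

r = L sinθ = 0.3954 m. From T sinθ = mω²r and T cosθ = mg: tanθ = ω²r/g, so ω² = g tanθ / r = g/(L cosθ).
ω = √(g/(L cosθ)) = √(9.8/(0.610 × 0.7615)) = √21.10 = 4.593 rad/s.
Period = 2π/ω = 1.368 s.

1.37 s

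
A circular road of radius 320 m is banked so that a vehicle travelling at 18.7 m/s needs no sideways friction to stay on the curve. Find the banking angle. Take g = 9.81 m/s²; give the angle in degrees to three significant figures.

6.36°

For a frictionless banked turn: horizontally N sinθ = mv²/r and vertically N cosθ = mg.
Dividing: tanθ = v²/(r g) = (18.7)²/(320 × 9.81) = 349.7/3139 = 0.1114.
θ = arctan(0.1114) = 6.356°.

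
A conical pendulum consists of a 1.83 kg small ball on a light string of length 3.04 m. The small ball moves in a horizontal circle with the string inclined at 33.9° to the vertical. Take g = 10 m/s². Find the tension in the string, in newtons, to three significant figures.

Vertically the bob has no acceleration, so T cosθ = mg.
T = mg/cosθ = 1.83 × 10.0 / cos 33.9° = 18.30/0.8300 = 22.05 N.

22.0 N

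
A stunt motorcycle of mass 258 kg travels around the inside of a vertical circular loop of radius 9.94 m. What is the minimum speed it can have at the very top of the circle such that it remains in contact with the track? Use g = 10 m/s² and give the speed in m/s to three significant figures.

9.97 m/s

At the top, both weight mg and N point toward the centre: N + mg = mv²/r.
At minimum speed N → 0, so mg = mv_min²/r ⇒ v_min = √(g r) = √(10.0 × 9.94) = 9.970 m/s.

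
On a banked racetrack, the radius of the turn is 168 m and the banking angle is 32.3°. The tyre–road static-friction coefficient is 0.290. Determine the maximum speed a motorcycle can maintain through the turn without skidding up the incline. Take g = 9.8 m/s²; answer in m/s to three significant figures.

43.1 m/s

At the maximum speed, friction acts down the slope at its limiting value f = μN. Radially (horizontal, toward centre): N sinθ + μN cosθ = mv²/r. Vertically: N cosθ − μN sinθ = mg.
Dividing: v² = r g (sinθ + μcosθ)/(cosθ − μsinθ).
sinθ + μcosθ = 0.5344 + 0.290×0.8453 = 0.7795; cosθ − μsinθ = 0.8453 − 0.290×0.5344 = 0.6903.
v² = 168 × 9.8 × 0.7795/0.6903 = 1859 m²/s², so v = 43.12 m/s.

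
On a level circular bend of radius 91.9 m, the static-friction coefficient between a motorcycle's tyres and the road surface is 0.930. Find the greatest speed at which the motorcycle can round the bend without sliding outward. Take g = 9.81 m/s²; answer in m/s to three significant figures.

The only inward force on a level bend is static friction, so at the limit f_s = μ_s N = μ_s m g = m v²/r.
Mass cancels: v_max = √(μ_s g r) = √(0.930 × 9.81 × 91.9) = √838.4 = 28.96 m/s.

29.0 m/s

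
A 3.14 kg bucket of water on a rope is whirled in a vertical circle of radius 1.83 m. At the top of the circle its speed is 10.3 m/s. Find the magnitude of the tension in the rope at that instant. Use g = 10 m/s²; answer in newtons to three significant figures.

At the top, both T and the weight mg point inward (toward the centre), so T + mg = mv²/r.
T = m(v²/r − g) = 3.14 × ((10.3)²/1.83 − 10.0) = 3.14 × (57.97 − 10.0) = 3.14 × 47.97 = 150.6 N.

151 N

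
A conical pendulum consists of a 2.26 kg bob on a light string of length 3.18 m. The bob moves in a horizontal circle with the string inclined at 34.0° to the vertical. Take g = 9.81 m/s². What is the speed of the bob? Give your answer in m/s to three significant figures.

The radius of the circle is r = L sinθ = 3.18 × sin 34.0° = 1.778 m.
Horizontally T sinθ = mv²/r and vertically T cosθ = mg, so tanθ = v²/(rg).
v = √(r g tanθ) = √(1.778 × 9.81 × 0.6745) = √11.77 = 3.430 m/s.

3.43 m/s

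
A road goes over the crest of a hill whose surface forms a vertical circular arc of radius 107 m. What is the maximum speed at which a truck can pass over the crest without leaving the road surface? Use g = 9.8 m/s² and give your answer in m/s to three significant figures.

32.4 m/s

At the crest the centre of the circle is below the truck, so the net downward (centripetal) force is mg − N = mv²/r.
The truck leaves the road when N → 0, giving v_max = √(g r) = √(9.8 × 107) = 32.38 m/s.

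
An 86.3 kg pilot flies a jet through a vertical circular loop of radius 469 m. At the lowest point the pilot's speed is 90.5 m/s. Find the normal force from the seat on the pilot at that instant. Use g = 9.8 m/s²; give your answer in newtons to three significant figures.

At the lowest point, N points up (toward the centre) and the weight mg points down (away from the centre), so the net inward force is N − mg = mv²/r.
N = m(v²/r + g) = 86.3 × ((90.5)²/469 + 9.8) = 86.3 × (17.46 + 9.8) = 86.3 × 27.26 = 2353 N.

2350 N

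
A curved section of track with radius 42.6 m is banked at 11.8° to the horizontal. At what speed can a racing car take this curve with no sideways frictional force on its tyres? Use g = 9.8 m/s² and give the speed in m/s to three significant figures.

9.34 m/s

On a frictionless banked curve, N sinθ = mv²/r and N cosθ = mg, so tanθ = v²/(rg).
v = √(r g tanθ) = √(42.6 × 9.8 × tan 11.8°) = √(42.6 × 9.8 × 0.2089) = √87.22 = 9.339 m/s.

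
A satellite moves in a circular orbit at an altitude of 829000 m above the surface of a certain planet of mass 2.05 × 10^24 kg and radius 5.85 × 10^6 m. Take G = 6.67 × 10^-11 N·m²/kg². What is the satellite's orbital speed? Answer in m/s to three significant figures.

4520 m/s

Orbital radius r = R + h = 5.85 × 10^6 + 829000 = 6.679 × 10^6 m.
Gravity supplies the centripetal force: G M m / r² = m v² / r, so v = √(GM/r).
v = √(6.67 × 10^-11 × 2.05 × 10^24 / 6.679 × 10^6) = √(2.047 × 10^7) = 4525 m/s.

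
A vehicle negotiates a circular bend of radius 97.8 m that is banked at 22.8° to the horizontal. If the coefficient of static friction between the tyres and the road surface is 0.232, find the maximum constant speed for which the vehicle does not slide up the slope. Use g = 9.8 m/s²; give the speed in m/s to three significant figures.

At the maximum speed, friction acts down the slope at its limiting value f = μN. Radially (horizontal, toward centre): N sinθ + μN cosθ = mv²/r. Vertically: N cosθ − μN sinθ = mg.
Dividing: v² = r g (sinθ + μcosθ)/(cosθ − μsinθ).
sinθ + μcosθ = 0.3875 + 0.232×0.9219 = 0.6014; cosθ − μsinθ = 0.9219 − 0.232×0.3875 = 0.8320.
v² = 97.8 × 9.8 × 0.6014/0.8320 = 692.8 m²/s², so v = 26.32 m/s.

26.3 m/s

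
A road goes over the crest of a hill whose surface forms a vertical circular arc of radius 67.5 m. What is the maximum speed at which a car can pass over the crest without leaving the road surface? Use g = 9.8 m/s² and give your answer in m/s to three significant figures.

At the crest the centre of the circle is below the car, so the net downward (centripetal) force is mg − N = mv²/r.
The car leaves the road when N → 0, giving v_max = √(g r) = √(9.8 × 67.5) = 25.72 m/s.

25.7 m/s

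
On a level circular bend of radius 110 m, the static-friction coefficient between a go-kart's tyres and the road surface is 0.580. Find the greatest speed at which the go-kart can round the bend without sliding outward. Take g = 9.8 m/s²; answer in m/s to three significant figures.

On a flat curve, static friction is the only horizontal force, so it must supply the full centripetal force: μ_s m g = m v²/r.
Mass cancels: v_max = √(μ_s g r) = √(0.580 × 9.8 × 110) = √625.2 = 25.00 m/s.

25.0 m/s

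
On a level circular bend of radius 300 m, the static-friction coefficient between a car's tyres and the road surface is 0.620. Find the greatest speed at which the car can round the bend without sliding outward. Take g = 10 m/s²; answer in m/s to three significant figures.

43.1 m/s

The only inward force on a level bend is static friction, so at the limit f_s = μ_s N = μ_s m g = m v²/r.
Mass cancels: v_max = √(μ_s g r) = √(0.620 × 10.0 × 300) = √1860 = 43.13 m/s.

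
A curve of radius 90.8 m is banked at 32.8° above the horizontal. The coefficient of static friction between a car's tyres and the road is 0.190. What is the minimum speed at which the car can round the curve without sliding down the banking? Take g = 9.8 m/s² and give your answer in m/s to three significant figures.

At the minimum speed, friction acts up the slope at its limiting value f = μN. Radially (horizontal, toward centre): N sinθ − μN cosθ = mv²/r. Vertically: N cosθ + μN sinθ = mg.
Dividing: v² = r g (sinθ − μcosθ)/(cosθ + μsinθ).
sinθ − μcosθ = 0.5417 − 0.190×0.8406 = 0.3820; cosθ + μsinθ = 0.8406 + 0.190×0.5417 = 0.9435.
v² = 90.8 × 9.8 × 0.3820/0.9435 = 360.3 m²/s², so v = 18.98 m/s.

19.0 m/s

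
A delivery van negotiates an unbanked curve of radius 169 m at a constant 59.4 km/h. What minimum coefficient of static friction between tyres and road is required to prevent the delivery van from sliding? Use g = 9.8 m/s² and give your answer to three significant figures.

0.164

v = 59.4/3.6 = 16.50 m/s.
Friction provides the centripetal force: μ_s m g = m v²/r, so μ_s = v²/(g r) = (16.50)²/(9.8 × 169) = 272.2/1656 = 0.1644.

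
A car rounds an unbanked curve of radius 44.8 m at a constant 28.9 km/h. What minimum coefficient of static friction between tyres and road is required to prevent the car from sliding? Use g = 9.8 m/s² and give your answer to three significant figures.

0.147

v = 28.9/3.6 = 8.028 m/s.
Friction provides the centripetal force: μ_s m g = m v²/r, so μ_s = v²/(g r) = (8.028)²/(9.8 × 44.8) = 64.45/439.0 = 0.1468.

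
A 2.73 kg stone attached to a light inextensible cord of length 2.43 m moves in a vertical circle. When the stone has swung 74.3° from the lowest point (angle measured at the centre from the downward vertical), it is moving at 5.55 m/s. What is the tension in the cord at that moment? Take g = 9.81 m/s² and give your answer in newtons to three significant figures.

Take the radial direction toward the centre of the circle as positive. The component of the weight along the string toward the centre is −mg cos φ (φ measured from the bottom), so Newton's second law along the string gives T − mg cos φ = m v²/r.
cos 74.3° = 0.2706, so T = m(v²/r + g cos φ) = 2.73 × ((5.55)²/2.43 + 9.81 × 0.2706) = 2.73 × (12.68 + (2.655)) = 2.73 × 15.33 = 41.85 N.

41.9 N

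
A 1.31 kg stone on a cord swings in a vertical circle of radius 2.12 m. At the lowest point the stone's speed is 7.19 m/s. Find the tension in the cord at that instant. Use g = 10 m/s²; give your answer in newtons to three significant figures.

At the lowest point, T points up (toward the centre) and the weight mg points down (away from the centre), so the net inward force is T − mg = mv²/r.
T = m(v²/r + g) = 1.31 × ((7.19)²/2.12 + 10.0) = 1.31 × (24.38 + 10.0) = 1.31 × 34.38 = 45.04 N.

45.0 N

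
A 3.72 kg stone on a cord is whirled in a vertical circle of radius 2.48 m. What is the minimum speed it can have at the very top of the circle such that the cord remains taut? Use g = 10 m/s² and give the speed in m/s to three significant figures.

4.98 m/s

At the highest point the centre is directly below, so both the weight and T act inward: T + mg = mv²/r.
At minimum speed T → 0, so mg = mv_min²/r ⇒ v_min = √(g r) = √(10.0 × 2.48) = 4.980 m/s.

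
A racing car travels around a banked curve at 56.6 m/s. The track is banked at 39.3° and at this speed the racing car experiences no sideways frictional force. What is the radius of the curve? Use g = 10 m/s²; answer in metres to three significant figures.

391 m

Frictionless banking: tanθ = v²/(rg), so r = v²/(g tanθ).
r = (56.6)²/(10.0 × tan 39.3°) = 3204/(10.0 × 0.8185) = 3204/8.185 = 391.4 m.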